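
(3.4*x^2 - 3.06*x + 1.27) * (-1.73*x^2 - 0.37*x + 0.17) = -5.882*x^4 + 4.0358*x^3 - 0.4869*x^2 - 0.9901*x + 0.2159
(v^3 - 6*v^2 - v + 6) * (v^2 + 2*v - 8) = v^5 - 4*v^4 - 21*v^3 + 52*v^2 + 20*v - 48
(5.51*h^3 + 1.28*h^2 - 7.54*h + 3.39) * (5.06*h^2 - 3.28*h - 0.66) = 27.8806*h^5 - 11.596*h^4 - 45.9874*h^3 + 41.0398*h^2 - 6.1428*h - 2.2374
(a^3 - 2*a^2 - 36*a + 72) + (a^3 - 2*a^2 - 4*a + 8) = 2*a^3 - 4*a^2 - 40*a + 80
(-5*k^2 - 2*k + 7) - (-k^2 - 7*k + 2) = -4*k^2 + 5*k + 5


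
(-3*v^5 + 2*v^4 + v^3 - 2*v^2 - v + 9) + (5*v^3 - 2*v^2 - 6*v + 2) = -3*v^5 + 2*v^4 + 6*v^3 - 4*v^2 - 7*v + 11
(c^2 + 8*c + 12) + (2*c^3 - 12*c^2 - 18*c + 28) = 2*c^3 - 11*c^2 - 10*c + 40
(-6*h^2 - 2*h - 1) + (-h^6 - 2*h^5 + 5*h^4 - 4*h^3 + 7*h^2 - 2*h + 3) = -h^6 - 2*h^5 + 5*h^4 - 4*h^3 + h^2 - 4*h + 2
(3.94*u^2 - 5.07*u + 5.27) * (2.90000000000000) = 11.426*u^2 - 14.703*u + 15.283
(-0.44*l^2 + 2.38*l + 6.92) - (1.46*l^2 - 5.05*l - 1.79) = -1.9*l^2 + 7.43*l + 8.71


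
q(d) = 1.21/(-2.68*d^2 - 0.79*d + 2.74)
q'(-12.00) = -0.00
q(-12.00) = -0.00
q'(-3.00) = -0.05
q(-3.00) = -0.06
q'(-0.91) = -3.22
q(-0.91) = 0.98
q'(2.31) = 0.09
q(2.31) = -0.09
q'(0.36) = 0.74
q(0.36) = 0.57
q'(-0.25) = -0.09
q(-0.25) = 0.44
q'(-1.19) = -510.88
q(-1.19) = -10.52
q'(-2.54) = -0.10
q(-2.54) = -0.10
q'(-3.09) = -0.05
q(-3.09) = -0.06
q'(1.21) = 1.92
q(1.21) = -0.57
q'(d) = 1.21*(5.36*d + 0.79)/(-2.68*d^2 - 0.79*d + 2.74)^2 = (6.4856*d + 0.9559)/(2.68*d^2 + 0.79*d - 2.74)^2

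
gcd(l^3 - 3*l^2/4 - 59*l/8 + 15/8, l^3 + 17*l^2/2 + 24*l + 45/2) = l + 5/2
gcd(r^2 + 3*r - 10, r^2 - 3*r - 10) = 1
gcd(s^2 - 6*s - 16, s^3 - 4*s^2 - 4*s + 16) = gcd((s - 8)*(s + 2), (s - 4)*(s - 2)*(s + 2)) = s + 2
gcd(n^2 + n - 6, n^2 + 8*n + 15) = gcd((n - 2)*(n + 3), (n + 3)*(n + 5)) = n + 3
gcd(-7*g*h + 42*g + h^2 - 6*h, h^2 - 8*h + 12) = h - 6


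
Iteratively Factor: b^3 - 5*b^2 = (b - 5)*(b^2) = b*(b - 5)*(b)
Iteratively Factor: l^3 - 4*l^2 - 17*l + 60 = (l - 5)*(l^2 + l - 12) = (l - 5)*(l + 4)*(l - 3)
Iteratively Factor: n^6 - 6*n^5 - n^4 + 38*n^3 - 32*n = (n + 2)*(n^5 - 8*n^4 + 15*n^3 + 8*n^2 - 16*n) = (n - 4)*(n + 2)*(n^4 - 4*n^3 - n^2 + 4*n) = n*(n - 4)*(n + 2)*(n^3 - 4*n^2 - n + 4) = n*(n - 4)*(n + 1)*(n + 2)*(n^2 - 5*n + 4) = n*(n - 4)*(n - 1)*(n + 1)*(n + 2)*(n - 4)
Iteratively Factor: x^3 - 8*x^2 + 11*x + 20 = (x - 4)*(x^2 - 4*x - 5) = (x - 5)*(x - 4)*(x + 1)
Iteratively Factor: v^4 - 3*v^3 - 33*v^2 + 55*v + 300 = (v + 3)*(v^3 - 6*v^2 - 15*v + 100) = (v + 3)*(v + 4)*(v^2 - 10*v + 25) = (v - 5)*(v + 3)*(v + 4)*(v - 5)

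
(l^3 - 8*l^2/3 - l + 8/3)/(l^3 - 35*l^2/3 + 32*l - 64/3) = (l + 1)/(l - 8)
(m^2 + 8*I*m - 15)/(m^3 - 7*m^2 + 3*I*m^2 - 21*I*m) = (m + 5*I)/(m*(m - 7))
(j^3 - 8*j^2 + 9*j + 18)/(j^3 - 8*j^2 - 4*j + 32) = (j^3 - 8*j^2 + 9*j + 18)/(j^3 - 8*j^2 - 4*j + 32)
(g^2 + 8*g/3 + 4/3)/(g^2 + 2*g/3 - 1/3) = (3*g^2 + 8*g + 4)/(3*g^2 + 2*g - 1)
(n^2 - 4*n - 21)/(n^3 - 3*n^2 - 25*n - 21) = 1/(n + 1)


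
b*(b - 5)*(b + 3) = b^3 - 2*b^2 - 15*b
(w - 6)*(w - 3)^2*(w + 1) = w^4 - 11*w^3 + 33*w^2 - 9*w - 54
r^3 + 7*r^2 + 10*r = r*(r + 2)*(r + 5)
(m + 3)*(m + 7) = m^2 + 10*m + 21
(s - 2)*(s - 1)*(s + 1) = s^3 - 2*s^2 - s + 2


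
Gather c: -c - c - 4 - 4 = -2*c - 8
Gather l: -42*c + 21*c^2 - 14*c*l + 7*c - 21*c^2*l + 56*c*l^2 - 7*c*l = 21*c^2 + 56*c*l^2 - 35*c + l*(-21*c^2 - 21*c)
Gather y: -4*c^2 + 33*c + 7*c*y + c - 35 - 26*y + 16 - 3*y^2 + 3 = -4*c^2 + 34*c - 3*y^2 + y*(7*c - 26) - 16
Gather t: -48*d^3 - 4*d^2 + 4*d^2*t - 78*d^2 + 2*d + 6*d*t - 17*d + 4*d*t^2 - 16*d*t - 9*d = -48*d^3 - 82*d^2 + 4*d*t^2 - 24*d + t*(4*d^2 - 10*d)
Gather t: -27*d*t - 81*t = t*(-27*d - 81)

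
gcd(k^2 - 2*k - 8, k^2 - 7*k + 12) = k - 4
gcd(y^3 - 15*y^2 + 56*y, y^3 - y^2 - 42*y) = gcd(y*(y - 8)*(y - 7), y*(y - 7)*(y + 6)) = y^2 - 7*y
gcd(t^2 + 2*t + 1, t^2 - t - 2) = t + 1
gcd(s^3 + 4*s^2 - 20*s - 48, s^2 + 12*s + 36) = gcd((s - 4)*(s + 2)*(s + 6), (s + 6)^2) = s + 6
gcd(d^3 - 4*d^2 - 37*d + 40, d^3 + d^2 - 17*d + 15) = d^2 + 4*d - 5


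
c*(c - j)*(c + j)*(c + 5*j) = c^4 + 5*c^3*j - c^2*j^2 - 5*c*j^3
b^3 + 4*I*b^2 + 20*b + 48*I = (b - 4*I)*(b + 2*I)*(b + 6*I)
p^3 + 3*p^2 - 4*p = p*(p - 1)*(p + 4)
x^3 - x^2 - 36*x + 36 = (x - 6)*(x - 1)*(x + 6)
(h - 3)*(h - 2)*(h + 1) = h^3 - 4*h^2 + h + 6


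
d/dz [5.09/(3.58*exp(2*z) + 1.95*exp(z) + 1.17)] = (-36.4444*exp(z) - 9.9255)*exp(z)/(3.58*exp(2*z) + 1.95*exp(z) + 1.17)^2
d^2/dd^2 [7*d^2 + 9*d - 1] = 14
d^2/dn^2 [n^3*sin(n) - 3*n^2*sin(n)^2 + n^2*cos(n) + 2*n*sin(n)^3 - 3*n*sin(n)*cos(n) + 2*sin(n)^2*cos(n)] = -n^3*sin(n) + 5*n^2*cos(n) - 6*n^2*cos(2*n) + n*sin(n)/2 - 6*n*sin(2*n) + 9*n*sin(3*n)/2 + 9*cos(n)/2 - 3*cos(2*n) + 3*cos(3*n)/2 - 3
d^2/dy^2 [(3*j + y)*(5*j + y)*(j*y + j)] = 2*j*(8*j + 3*y + 1)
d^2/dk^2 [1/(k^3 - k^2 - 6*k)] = 2*(k*(1 - 3*k)*(-k^2 + k + 6) - (-3*k^2 + 2*k + 6)^2)/(k^3*(-k^2 + k + 6)^3)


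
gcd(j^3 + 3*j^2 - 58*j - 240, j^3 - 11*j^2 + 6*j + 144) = j - 8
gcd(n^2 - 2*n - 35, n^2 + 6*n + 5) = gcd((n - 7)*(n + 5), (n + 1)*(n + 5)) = n + 5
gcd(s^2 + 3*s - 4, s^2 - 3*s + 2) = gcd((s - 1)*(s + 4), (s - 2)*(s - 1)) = s - 1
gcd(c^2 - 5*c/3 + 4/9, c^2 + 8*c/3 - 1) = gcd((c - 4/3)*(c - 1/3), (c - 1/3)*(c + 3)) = c - 1/3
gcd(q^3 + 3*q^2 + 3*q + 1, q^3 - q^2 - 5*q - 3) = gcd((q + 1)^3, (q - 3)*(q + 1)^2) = q^2 + 2*q + 1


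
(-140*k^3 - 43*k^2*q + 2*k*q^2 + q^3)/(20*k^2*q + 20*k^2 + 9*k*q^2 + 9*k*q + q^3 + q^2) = (-7*k + q)/(q + 1)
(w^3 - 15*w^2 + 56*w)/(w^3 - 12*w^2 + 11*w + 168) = w/(w + 3)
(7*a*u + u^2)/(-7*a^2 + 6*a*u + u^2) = u/(-a + u)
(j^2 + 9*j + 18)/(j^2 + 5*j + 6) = (j + 6)/(j + 2)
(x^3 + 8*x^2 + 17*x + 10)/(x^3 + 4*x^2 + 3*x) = (x^2 + 7*x + 10)/(x*(x + 3))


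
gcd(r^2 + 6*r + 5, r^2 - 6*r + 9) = 1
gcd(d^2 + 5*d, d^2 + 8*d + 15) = d + 5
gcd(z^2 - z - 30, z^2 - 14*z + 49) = 1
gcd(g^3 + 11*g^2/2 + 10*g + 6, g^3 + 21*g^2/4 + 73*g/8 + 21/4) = g^2 + 7*g/2 + 3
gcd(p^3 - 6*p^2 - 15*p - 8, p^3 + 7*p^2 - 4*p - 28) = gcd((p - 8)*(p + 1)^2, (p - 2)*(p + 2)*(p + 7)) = 1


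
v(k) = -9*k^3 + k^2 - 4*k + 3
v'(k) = -27*k^2 + 2*k - 4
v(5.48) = -1469.99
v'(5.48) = -803.86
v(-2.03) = 90.53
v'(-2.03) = -119.32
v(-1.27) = 28.13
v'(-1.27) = -50.09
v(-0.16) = 3.70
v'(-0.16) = -5.01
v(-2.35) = 134.72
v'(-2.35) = -157.81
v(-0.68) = 9.01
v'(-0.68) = -17.84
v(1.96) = -68.76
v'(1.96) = -103.80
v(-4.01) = 615.45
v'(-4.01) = -446.18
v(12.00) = -15453.00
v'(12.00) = -3868.00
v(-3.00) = 267.00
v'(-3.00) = -253.00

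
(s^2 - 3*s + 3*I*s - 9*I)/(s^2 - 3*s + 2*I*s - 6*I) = (s + 3*I)/(s + 2*I)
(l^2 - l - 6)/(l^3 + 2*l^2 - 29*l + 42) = (l + 2)/(l^2 + 5*l - 14)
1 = 1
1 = 1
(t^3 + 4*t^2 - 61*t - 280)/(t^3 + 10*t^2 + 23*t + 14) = (t^2 - 3*t - 40)/(t^2 + 3*t + 2)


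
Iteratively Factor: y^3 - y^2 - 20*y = (y + 4)*(y^2 - 5*y) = y*(y + 4)*(y - 5)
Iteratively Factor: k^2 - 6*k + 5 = (k - 5)*(k - 1)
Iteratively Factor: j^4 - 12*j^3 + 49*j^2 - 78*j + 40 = (j - 5)*(j^3 - 7*j^2 + 14*j - 8) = (j - 5)*(j - 2)*(j^2 - 5*j + 4) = (j - 5)*(j - 2)*(j - 1)*(j - 4)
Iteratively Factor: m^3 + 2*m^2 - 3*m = (m - 1)*(m^2 + 3*m) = (m - 1)*(m + 3)*(m)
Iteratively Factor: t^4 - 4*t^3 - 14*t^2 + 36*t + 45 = (t + 1)*(t^3 - 5*t^2 - 9*t + 45) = (t - 3)*(t + 1)*(t^2 - 2*t - 15) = (t - 3)*(t + 1)*(t + 3)*(t - 5)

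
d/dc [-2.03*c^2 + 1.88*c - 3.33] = 1.88 - 4.06*c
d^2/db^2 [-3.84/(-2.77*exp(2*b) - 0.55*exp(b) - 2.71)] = (3.84*(5.54*exp(b) + 0.55)*(11.08*exp(b) + 1.1)*exp(b) - (42.5472*exp(b) + 2.112)*(2.77*exp(2*b) + 0.55*exp(b) + 2.71))*exp(b)/(2.77*exp(2*b) + 0.55*exp(b) + 2.71)^3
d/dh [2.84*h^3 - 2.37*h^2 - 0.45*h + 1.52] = 8.52*h^2 - 4.74*h - 0.45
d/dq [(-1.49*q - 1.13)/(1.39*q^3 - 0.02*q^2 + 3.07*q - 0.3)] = (4.1422*q^3 + 4.6823*q^2 - 0.0452000000000004*q + 3.9161)/(1.9321*q^6 - 0.0556*q^5 + 8.535*q^4 - 0.9568*q^3 + 9.4369*q^2 - 1.842*q + 0.09)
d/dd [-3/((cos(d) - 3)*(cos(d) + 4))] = -(3*sin(d) + 3*sin(2*d))/((cos(d) - 3)^2*(cos(d) + 4)^2)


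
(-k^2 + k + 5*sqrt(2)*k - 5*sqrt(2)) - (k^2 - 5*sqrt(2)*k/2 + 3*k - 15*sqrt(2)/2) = -2*k^2 - 2*k + 15*sqrt(2)*k/2 + 5*sqrt(2)/2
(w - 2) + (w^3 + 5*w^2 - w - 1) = w^3 + 5*w^2 - 3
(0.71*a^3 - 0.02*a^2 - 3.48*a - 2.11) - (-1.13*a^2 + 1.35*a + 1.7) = 0.71*a^3 + 1.11*a^2 - 4.83*a - 3.81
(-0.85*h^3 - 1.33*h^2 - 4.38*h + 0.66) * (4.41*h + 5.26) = -3.7485*h^4 - 10.3363*h^3 - 26.3116*h^2 - 20.1282*h + 3.4716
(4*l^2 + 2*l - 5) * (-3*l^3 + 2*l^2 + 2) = -12*l^5 + 2*l^4 + 19*l^3 - 2*l^2 + 4*l - 10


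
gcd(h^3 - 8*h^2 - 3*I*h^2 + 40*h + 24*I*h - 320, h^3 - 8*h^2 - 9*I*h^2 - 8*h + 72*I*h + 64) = h^2 + h*(-8 - 8*I) + 64*I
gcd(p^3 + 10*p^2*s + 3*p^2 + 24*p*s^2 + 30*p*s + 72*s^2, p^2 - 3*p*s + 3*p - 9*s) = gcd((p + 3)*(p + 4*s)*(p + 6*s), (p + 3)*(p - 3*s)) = p + 3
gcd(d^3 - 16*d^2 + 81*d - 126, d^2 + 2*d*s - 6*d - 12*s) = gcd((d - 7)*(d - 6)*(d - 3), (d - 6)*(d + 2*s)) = d - 6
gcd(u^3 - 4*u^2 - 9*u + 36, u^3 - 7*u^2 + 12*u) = u^2 - 7*u + 12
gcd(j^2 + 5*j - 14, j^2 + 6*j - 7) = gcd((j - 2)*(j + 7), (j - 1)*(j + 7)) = j + 7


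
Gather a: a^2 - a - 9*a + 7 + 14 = a^2 - 10*a + 21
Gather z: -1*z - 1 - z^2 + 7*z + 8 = -z^2 + 6*z + 7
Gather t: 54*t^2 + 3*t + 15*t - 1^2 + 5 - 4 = 54*t^2 + 18*t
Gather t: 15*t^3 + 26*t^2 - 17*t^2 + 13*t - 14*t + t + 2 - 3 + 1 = 15*t^3 + 9*t^2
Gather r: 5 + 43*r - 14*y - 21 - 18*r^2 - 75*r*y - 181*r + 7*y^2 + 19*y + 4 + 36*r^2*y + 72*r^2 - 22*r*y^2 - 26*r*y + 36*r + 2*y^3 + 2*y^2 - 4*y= r^2*(36*y + 54) + r*(-22*y^2 - 101*y - 102) + 2*y^3 + 9*y^2 + y - 12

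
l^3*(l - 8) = l^4 - 8*l^3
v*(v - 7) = v^2 - 7*v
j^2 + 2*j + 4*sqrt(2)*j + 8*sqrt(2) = (j + 2)*(j + 4*sqrt(2))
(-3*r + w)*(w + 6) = -3*r*w - 18*r + w^2 + 6*w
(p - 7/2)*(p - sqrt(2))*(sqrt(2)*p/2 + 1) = sqrt(2)*p^3/2 - 7*sqrt(2)*p^2/4 - sqrt(2)*p + 7*sqrt(2)/2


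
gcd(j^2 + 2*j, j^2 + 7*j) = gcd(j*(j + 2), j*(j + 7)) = j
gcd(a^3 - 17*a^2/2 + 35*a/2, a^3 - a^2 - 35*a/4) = a^2 - 7*a/2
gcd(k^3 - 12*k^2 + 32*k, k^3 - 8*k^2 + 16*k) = k^2 - 4*k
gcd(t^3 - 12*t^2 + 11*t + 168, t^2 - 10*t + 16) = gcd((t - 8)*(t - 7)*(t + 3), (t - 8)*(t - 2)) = t - 8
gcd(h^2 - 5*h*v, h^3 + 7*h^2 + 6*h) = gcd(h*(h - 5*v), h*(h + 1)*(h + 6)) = h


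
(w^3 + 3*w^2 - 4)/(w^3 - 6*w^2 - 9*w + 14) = (w + 2)/(w - 7)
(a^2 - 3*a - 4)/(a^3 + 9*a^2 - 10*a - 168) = (a + 1)/(a^2 + 13*a + 42)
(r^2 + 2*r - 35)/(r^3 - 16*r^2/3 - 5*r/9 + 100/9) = 9*(r + 7)/(9*r^2 - 3*r - 20)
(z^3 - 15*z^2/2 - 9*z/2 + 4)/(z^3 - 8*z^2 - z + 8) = (z - 1/2)/(z - 1)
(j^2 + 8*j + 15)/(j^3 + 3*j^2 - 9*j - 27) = (j + 5)/(j^2 - 9)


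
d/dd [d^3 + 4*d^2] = d*(3*d + 8)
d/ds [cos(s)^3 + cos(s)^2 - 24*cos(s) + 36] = (-3*cos(s)^2 - 2*cos(s) + 24)*sin(s)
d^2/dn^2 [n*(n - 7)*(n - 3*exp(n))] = -3*n^2*exp(n) + 9*n*exp(n) + 6*n + 36*exp(n) - 14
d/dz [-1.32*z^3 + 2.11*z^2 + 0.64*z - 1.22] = -3.96*z^2 + 4.22*z + 0.64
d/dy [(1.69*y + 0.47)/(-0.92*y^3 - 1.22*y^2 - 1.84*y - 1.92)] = (3.1096*y^3 + 3.359*y^2 + 1.1468*y - 2.38)/(0.8464*y^6 + 2.2448*y^5 + 4.874*y^4 + 8.0224*y^3 + 8.0704*y^2 + 7.0656*y + 3.6864)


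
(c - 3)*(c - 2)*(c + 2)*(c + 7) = c^4 + 4*c^3 - 25*c^2 - 16*c + 84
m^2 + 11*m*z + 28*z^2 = (m + 4*z)*(m + 7*z)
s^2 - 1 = (s - 1)*(s + 1)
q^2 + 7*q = q*(q + 7)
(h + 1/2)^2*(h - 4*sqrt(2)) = h^3 - 4*sqrt(2)*h^2 + h^2 - 4*sqrt(2)*h + h/4 - sqrt(2)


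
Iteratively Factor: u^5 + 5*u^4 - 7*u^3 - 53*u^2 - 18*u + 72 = (u + 3)*(u^4 + 2*u^3 - 13*u^2 - 14*u + 24) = (u + 2)*(u + 3)*(u^3 - 13*u + 12) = (u - 1)*(u + 2)*(u + 3)*(u^2 + u - 12) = (u - 1)*(u + 2)*(u + 3)*(u + 4)*(u - 3)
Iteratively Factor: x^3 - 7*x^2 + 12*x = (x)*(x^2 - 7*x + 12) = x*(x - 3)*(x - 4)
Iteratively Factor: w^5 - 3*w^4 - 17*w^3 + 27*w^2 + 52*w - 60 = (w - 1)*(w^4 - 2*w^3 - 19*w^2 + 8*w + 60) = (w - 5)*(w - 1)*(w^3 + 3*w^2 - 4*w - 12) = (w - 5)*(w - 1)*(w + 2)*(w^2 + w - 6) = (w - 5)*(w - 1)*(w + 2)*(w + 3)*(w - 2)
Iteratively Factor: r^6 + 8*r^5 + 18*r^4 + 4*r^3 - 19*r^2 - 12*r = (r + 1)*(r^5 + 7*r^4 + 11*r^3 - 7*r^2 - 12*r) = (r + 1)*(r + 3)*(r^4 + 4*r^3 - r^2 - 4*r) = (r + 1)*(r + 3)*(r + 4)*(r^3 - r) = (r + 1)^2*(r + 3)*(r + 4)*(r^2 - r) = (r - 1)*(r + 1)^2*(r + 3)*(r + 4)*(r)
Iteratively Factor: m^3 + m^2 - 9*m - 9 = (m + 3)*(m^2 - 2*m - 3) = (m - 3)*(m + 3)*(m + 1)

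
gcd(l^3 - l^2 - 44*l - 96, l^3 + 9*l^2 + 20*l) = l + 4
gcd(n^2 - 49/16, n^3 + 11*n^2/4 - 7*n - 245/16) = n + 7/4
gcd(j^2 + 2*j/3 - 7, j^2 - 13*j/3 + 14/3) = j - 7/3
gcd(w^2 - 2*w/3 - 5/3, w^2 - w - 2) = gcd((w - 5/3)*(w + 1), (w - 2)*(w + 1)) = w + 1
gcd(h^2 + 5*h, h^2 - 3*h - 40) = h + 5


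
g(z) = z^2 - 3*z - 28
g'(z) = 2*z - 3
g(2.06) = -29.94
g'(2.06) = 1.12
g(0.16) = -28.45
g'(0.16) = -2.68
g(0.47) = -29.19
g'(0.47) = -2.06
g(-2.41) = -14.96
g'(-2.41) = -7.82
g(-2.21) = -16.49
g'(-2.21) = -7.42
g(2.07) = -29.93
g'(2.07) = 1.14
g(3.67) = -25.54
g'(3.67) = 4.34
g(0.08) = -28.23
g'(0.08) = -2.84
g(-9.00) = 80.00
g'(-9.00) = -21.00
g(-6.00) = 26.00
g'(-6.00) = -15.00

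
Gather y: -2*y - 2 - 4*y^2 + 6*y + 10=-4*y^2 + 4*y + 8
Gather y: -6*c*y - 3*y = y*(-6*c - 3)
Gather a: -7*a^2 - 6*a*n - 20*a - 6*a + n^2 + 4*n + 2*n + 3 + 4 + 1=-7*a^2 + a*(-6*n - 26) + n^2 + 6*n + 8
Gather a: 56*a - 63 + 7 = 56*a - 56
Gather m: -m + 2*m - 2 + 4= m + 2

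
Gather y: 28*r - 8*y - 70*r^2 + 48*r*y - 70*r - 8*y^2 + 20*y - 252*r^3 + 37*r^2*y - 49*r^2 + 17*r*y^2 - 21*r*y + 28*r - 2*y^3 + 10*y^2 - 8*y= -252*r^3 - 119*r^2 - 14*r - 2*y^3 + y^2*(17*r + 2) + y*(37*r^2 + 27*r + 4)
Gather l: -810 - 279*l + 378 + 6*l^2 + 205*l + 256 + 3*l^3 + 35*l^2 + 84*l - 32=3*l^3 + 41*l^2 + 10*l - 208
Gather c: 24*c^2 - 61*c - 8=24*c^2 - 61*c - 8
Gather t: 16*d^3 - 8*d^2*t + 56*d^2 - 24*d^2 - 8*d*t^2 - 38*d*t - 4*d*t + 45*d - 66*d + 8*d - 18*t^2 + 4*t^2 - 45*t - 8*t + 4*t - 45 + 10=16*d^3 + 32*d^2 - 13*d + t^2*(-8*d - 14) + t*(-8*d^2 - 42*d - 49) - 35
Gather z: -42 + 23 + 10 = -9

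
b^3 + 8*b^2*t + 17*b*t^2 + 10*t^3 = (b + t)*(b + 2*t)*(b + 5*t)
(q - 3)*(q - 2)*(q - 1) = q^3 - 6*q^2 + 11*q - 6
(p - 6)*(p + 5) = p^2 - p - 30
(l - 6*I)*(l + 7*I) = l^2 + I*l + 42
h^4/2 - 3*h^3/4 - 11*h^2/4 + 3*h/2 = h*(h/2 + 1)*(h - 3)*(h - 1/2)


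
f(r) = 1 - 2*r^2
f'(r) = -4*r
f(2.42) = -10.71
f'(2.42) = -9.68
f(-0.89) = -0.58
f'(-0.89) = 3.56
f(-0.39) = 0.70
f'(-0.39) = 1.56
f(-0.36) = 0.74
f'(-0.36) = 1.44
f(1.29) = -2.33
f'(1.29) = -5.16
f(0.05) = 1.00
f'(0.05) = -0.20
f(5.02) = -49.40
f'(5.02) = -20.08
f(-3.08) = -17.97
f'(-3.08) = 12.32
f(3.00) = -17.00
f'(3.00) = -12.00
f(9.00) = -161.00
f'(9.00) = -36.00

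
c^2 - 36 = (c - 6)*(c + 6)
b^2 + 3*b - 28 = (b - 4)*(b + 7)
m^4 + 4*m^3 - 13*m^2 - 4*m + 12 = (m - 2)*(m - 1)*(m + 1)*(m + 6)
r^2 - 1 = (r - 1)*(r + 1)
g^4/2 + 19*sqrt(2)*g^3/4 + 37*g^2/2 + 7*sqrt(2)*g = g*(g/2 + sqrt(2))*(g + sqrt(2)/2)*(g + 7*sqrt(2))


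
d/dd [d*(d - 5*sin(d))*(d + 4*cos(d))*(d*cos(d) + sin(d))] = -d^4*sin(d) - 4*d^3*sin(2*d) + 5*d^3*cos(d) - 5*d^3*cos(2*d) + 3*d^2*sin(d) - 25*d^2*sin(2*d)/2 - 5*d^2*cos(d) + 10*d^2*cos(2*d) - 15*d^2*cos(3*d) + 6*d^2 - 5*d*sin(d) + 4*d*sin(2*d) - 25*d*sin(3*d) + 5*d*cos(2*d) - 5*d - 5*cos(d) + 5*cos(3*d)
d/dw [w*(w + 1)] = 2*w + 1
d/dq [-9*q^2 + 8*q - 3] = 8 - 18*q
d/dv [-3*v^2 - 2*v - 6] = -6*v - 2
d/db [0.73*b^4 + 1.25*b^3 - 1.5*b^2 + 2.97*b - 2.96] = 2.92*b^3 + 3.75*b^2 - 3.0*b + 2.97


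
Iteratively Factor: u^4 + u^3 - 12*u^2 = (u + 4)*(u^3 - 3*u^2) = (u - 3)*(u + 4)*(u^2) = u*(u - 3)*(u + 4)*(u)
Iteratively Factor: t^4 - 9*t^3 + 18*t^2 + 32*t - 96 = (t - 3)*(t^3 - 6*t^2 + 32) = (t - 4)*(t - 3)*(t^2 - 2*t - 8) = (t - 4)*(t - 3)*(t + 2)*(t - 4)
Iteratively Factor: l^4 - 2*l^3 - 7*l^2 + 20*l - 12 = (l - 2)*(l^3 - 7*l + 6) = (l - 2)*(l - 1)*(l^2 + l - 6) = (l - 2)^2*(l - 1)*(l + 3)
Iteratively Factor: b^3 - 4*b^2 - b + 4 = (b + 1)*(b^2 - 5*b + 4) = (b - 4)*(b + 1)*(b - 1)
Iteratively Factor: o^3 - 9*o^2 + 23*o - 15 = (o - 1)*(o^2 - 8*o + 15) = (o - 3)*(o - 1)*(o - 5)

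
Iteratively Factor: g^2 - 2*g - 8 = (g - 4)*(g + 2)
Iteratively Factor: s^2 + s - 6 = (s + 3)*(s - 2)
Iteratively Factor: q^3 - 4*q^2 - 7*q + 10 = (q - 5)*(q^2 + q - 2) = (q - 5)*(q + 2)*(q - 1)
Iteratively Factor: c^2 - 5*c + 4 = (c - 1)*(c - 4)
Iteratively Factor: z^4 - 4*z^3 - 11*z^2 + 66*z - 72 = (z - 3)*(z^3 - z^2 - 14*z + 24) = (z - 3)*(z + 4)*(z^2 - 5*z + 6) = (z - 3)^2*(z + 4)*(z - 2)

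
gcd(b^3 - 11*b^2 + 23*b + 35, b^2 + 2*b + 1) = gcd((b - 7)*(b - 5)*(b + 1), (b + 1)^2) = b + 1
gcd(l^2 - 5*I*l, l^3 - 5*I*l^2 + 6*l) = l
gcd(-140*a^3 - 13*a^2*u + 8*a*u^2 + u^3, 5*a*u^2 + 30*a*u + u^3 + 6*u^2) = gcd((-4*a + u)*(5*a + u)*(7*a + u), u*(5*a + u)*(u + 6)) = 5*a + u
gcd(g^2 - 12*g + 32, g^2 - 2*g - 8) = g - 4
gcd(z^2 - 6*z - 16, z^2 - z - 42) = 1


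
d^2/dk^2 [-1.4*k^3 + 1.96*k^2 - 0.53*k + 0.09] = 3.92 - 8.4*k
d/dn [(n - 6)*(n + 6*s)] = 2*n + 6*s - 6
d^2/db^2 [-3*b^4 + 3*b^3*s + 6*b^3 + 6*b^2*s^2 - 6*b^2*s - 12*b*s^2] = -36*b^2 + 18*b*s + 36*b + 12*s^2 - 12*s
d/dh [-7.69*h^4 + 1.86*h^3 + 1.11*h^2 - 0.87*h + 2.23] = -30.76*h^3 + 5.58*h^2 + 2.22*h - 0.87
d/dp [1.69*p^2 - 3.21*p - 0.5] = 3.38*p - 3.21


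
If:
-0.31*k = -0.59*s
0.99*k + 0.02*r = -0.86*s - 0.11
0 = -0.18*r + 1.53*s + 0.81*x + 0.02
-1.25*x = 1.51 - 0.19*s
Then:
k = -0.00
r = -5.34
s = -0.00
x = -1.21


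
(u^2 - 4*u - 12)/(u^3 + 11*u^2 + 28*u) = (u^2 - 4*u - 12)/(u*(u^2 + 11*u + 28))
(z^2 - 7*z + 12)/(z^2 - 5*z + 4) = (z - 3)/(z - 1)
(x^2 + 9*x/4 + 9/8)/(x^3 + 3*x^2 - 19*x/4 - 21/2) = (4*x + 3)/(2*(2*x^2 + 3*x - 14))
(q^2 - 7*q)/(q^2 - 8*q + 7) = q/(q - 1)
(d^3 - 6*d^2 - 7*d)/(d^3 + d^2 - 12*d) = (d^2 - 6*d - 7)/(d^2 + d - 12)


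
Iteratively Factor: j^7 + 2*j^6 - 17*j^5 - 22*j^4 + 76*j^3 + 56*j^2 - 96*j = (j - 2)*(j^6 + 4*j^5 - 9*j^4 - 40*j^3 - 4*j^2 + 48*j) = (j - 2)*(j + 2)*(j^5 + 2*j^4 - 13*j^3 - 14*j^2 + 24*j) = (j - 2)*(j - 1)*(j + 2)*(j^4 + 3*j^3 - 10*j^2 - 24*j) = (j - 3)*(j - 2)*(j - 1)*(j + 2)*(j^3 + 6*j^2 + 8*j) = (j - 3)*(j - 2)*(j - 1)*(j + 2)*(j + 4)*(j^2 + 2*j) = j*(j - 3)*(j - 2)*(j - 1)*(j + 2)*(j + 4)*(j + 2)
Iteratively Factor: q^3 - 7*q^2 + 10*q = (q - 2)*(q^2 - 5*q) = q*(q - 2)*(q - 5)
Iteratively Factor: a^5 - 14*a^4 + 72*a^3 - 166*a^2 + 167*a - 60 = (a - 4)*(a^4 - 10*a^3 + 32*a^2 - 38*a + 15) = (a - 4)*(a - 3)*(a^3 - 7*a^2 + 11*a - 5) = (a - 4)*(a - 3)*(a - 1)*(a^2 - 6*a + 5) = (a - 4)*(a - 3)*(a - 1)^2*(a - 5)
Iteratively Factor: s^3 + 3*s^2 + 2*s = (s)*(s^2 + 3*s + 2) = s*(s + 1)*(s + 2)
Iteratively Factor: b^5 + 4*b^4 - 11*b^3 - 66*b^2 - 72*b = (b + 3)*(b^4 + b^3 - 14*b^2 - 24*b) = (b + 3)^2*(b^3 - 2*b^2 - 8*b) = b*(b + 3)^2*(b^2 - 2*b - 8) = b*(b - 4)*(b + 3)^2*(b + 2)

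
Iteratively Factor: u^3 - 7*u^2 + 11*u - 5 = (u - 1)*(u^2 - 6*u + 5) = (u - 1)^2*(u - 5)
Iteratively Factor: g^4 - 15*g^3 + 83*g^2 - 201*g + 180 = (g - 5)*(g^3 - 10*g^2 + 33*g - 36) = (g - 5)*(g - 4)*(g^2 - 6*g + 9) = (g - 5)*(g - 4)*(g - 3)*(g - 3)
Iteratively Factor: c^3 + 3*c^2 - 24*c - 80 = (c + 4)*(c^2 - c - 20) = (c - 5)*(c + 4)*(c + 4)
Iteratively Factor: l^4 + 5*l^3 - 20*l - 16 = (l + 2)*(l^3 + 3*l^2 - 6*l - 8) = (l - 2)*(l + 2)*(l^2 + 5*l + 4) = (l - 2)*(l + 2)*(l + 4)*(l + 1)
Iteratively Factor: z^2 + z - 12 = (z - 3)*(z + 4)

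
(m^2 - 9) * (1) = m^2 - 9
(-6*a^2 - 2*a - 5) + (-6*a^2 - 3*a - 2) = -12*a^2 - 5*a - 7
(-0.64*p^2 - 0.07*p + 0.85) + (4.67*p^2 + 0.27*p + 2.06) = 4.03*p^2 + 0.2*p + 2.91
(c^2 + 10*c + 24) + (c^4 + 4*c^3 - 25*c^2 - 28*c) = c^4 + 4*c^3 - 24*c^2 - 18*c + 24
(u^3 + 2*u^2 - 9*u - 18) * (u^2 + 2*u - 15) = u^5 + 4*u^4 - 20*u^3 - 66*u^2 + 99*u + 270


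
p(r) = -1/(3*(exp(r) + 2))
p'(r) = exp(r)/(3*(exp(r) + 2)^2)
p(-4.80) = -0.17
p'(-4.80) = 0.00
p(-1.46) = -0.15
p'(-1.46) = 0.02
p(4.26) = -0.00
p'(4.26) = 0.00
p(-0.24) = -0.12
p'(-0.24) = 0.03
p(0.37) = -0.10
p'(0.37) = 0.04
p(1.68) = -0.05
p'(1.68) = 0.03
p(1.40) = -0.06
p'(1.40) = 0.04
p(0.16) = -0.11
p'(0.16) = 0.04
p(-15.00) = -0.17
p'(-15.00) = 0.00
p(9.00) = 0.00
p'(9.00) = 0.00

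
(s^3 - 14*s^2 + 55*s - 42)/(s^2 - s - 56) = (-s^3 + 14*s^2 - 55*s + 42)/(-s^2 + s + 56)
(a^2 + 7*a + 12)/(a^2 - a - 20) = (a + 3)/(a - 5)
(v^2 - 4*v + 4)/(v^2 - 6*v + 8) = (v - 2)/(v - 4)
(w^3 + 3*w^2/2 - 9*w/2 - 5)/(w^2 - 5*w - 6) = (w^2 + w/2 - 5)/(w - 6)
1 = 1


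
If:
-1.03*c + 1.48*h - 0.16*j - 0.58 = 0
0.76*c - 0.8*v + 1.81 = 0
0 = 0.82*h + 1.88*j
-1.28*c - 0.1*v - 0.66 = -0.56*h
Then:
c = -0.67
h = -0.07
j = 0.03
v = 1.62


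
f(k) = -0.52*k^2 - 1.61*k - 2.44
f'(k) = -1.04*k - 1.61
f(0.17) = -2.73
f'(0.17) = -1.79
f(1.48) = -5.96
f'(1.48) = -3.15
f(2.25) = -8.70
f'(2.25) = -3.95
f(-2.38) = -1.55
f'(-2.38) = 0.87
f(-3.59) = -3.36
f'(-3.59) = 2.12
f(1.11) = -4.87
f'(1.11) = -2.76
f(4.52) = -20.34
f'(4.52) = -6.31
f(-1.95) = -1.28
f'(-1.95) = 0.42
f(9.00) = -59.05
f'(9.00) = -10.97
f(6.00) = -30.82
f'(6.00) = -7.85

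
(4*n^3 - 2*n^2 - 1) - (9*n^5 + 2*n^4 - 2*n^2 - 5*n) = -9*n^5 - 2*n^4 + 4*n^3 + 5*n - 1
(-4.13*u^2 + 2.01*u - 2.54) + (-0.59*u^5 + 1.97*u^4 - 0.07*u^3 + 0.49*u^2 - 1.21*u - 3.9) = -0.59*u^5 + 1.97*u^4 - 0.07*u^3 - 3.64*u^2 + 0.8*u - 6.44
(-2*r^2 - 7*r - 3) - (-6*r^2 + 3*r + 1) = 4*r^2 - 10*r - 4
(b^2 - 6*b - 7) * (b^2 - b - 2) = b^4 - 7*b^3 - 3*b^2 + 19*b + 14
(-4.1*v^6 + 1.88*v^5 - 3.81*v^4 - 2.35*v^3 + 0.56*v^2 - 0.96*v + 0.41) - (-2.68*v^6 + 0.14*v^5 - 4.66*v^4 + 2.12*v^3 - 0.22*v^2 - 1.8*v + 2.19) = -1.42*v^6 + 1.74*v^5 + 0.85*v^4 - 4.47*v^3 + 0.78*v^2 + 0.84*v - 1.78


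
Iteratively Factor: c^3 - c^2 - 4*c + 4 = (c + 2)*(c^2 - 3*c + 2) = (c - 1)*(c + 2)*(c - 2)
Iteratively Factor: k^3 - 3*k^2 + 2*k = (k - 2)*(k^2 - k) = k*(k - 2)*(k - 1)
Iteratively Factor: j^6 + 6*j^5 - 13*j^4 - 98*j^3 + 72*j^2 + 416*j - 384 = (j - 3)*(j^5 + 9*j^4 + 14*j^3 - 56*j^2 - 96*j + 128) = (j - 3)*(j + 4)*(j^4 + 5*j^3 - 6*j^2 - 32*j + 32) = (j - 3)*(j + 4)^2*(j^3 + j^2 - 10*j + 8) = (j - 3)*(j - 1)*(j + 4)^2*(j^2 + 2*j - 8) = (j - 3)*(j - 1)*(j + 4)^3*(j - 2)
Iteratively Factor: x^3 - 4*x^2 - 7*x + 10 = (x - 5)*(x^2 + x - 2) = (x - 5)*(x + 2)*(x - 1)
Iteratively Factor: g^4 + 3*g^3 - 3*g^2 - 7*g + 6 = (g - 1)*(g^3 + 4*g^2 + g - 6) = (g - 1)*(g + 2)*(g^2 + 2*g - 3) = (g - 1)*(g + 2)*(g + 3)*(g - 1)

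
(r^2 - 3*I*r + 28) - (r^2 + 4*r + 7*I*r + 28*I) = -4*r - 10*I*r + 28 - 28*I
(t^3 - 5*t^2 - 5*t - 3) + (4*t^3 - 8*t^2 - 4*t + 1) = 5*t^3 - 13*t^2 - 9*t - 2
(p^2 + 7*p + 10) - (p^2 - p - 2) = 8*p + 12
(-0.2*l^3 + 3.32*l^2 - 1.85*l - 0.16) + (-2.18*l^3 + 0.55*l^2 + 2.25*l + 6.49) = -2.38*l^3 + 3.87*l^2 + 0.4*l + 6.33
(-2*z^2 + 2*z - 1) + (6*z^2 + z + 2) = 4*z^2 + 3*z + 1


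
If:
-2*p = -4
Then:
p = 2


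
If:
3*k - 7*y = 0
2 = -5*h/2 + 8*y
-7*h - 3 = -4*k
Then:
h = -8/49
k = 13/28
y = 39/196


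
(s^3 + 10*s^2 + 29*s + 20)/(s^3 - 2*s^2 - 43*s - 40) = (s + 4)/(s - 8)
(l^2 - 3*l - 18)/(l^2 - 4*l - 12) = (l + 3)/(l + 2)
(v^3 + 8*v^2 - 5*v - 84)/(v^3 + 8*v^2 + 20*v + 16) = (v^2 + 4*v - 21)/(v^2 + 4*v + 4)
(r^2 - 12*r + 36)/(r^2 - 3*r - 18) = (r - 6)/(r + 3)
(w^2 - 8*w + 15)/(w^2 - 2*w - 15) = (w - 3)/(w + 3)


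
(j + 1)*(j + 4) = j^2 + 5*j + 4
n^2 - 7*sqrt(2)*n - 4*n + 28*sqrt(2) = (n - 4)*(n - 7*sqrt(2))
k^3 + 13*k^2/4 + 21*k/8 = k*(k + 3/2)*(k + 7/4)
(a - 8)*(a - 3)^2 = a^3 - 14*a^2 + 57*a - 72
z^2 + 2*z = z*(z + 2)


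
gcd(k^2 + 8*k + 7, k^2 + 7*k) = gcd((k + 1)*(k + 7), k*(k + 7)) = k + 7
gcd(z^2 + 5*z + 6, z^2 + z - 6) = z + 3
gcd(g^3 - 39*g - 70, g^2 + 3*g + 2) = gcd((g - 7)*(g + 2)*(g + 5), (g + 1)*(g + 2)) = g + 2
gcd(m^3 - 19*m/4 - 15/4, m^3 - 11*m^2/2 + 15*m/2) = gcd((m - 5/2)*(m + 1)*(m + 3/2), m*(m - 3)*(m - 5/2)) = m - 5/2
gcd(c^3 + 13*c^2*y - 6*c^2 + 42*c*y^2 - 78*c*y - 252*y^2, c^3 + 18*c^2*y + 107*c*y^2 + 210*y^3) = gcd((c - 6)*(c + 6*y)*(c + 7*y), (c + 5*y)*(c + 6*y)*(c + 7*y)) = c^2 + 13*c*y + 42*y^2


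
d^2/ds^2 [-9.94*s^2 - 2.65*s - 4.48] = -19.8800000000000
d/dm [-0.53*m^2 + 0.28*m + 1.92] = 0.28 - 1.06*m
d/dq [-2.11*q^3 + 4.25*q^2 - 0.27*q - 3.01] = -6.33*q^2 + 8.5*q - 0.27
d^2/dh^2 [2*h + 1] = 0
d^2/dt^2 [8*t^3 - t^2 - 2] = 48*t - 2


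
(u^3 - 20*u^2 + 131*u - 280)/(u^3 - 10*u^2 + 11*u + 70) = (u - 8)/(u + 2)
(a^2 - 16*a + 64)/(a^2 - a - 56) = (a - 8)/(a + 7)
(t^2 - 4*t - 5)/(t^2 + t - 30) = (t + 1)/(t + 6)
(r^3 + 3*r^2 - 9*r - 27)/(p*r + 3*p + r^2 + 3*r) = (r^2 - 9)/(p + r)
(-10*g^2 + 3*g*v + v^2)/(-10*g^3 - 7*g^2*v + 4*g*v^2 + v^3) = 1/(g + v)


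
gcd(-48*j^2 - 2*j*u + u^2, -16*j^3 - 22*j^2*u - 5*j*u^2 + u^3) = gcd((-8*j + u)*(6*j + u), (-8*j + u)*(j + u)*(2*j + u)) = -8*j + u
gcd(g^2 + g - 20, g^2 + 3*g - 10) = g + 5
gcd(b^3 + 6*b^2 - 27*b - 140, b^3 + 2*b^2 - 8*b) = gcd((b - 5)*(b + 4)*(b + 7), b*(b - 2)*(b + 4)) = b + 4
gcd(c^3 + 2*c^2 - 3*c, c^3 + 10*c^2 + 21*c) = c^2 + 3*c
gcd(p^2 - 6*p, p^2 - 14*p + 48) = p - 6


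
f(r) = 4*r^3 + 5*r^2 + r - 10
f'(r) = 12*r^2 + 10*r + 1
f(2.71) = 109.04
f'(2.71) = 116.23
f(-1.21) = -10.98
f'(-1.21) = 6.47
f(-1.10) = -10.37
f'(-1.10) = 4.52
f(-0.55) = -9.70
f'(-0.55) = -0.87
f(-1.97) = -23.15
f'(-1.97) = 27.87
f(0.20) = -9.57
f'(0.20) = 3.48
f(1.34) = 9.94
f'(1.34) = 35.95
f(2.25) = 63.12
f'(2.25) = 84.25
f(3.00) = 146.00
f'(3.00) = 139.00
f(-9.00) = -2530.00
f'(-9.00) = 883.00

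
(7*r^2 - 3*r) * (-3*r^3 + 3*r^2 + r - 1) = -21*r^5 + 30*r^4 - 2*r^3 - 10*r^2 + 3*r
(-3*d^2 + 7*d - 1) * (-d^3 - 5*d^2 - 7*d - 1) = 3*d^5 + 8*d^4 - 13*d^3 - 41*d^2 + 1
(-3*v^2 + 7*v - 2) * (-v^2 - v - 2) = 3*v^4 - 4*v^3 + v^2 - 12*v + 4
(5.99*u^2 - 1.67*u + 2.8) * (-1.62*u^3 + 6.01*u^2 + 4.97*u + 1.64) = -9.7038*u^5 + 38.7053*u^4 + 15.1976*u^3 + 18.3517*u^2 + 11.1772*u + 4.592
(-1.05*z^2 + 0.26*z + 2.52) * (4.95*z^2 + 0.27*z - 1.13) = -5.1975*z^4 + 1.0035*z^3 + 13.7307*z^2 + 0.3866*z - 2.8476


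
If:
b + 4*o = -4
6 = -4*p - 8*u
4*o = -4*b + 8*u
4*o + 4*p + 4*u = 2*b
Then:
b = -16/9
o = -5/9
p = 5/6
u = -7/6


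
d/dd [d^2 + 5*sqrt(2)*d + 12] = 2*d + 5*sqrt(2)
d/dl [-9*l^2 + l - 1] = 1 - 18*l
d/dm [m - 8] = 1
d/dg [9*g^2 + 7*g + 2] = 18*g + 7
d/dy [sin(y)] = cos(y)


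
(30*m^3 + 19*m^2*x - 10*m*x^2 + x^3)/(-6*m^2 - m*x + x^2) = (-30*m^3 - 19*m^2*x + 10*m*x^2 - x^3)/(6*m^2 + m*x - x^2)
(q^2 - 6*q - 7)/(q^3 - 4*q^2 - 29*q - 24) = (q - 7)/(q^2 - 5*q - 24)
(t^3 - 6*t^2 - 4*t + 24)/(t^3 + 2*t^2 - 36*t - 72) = (t - 2)/(t + 6)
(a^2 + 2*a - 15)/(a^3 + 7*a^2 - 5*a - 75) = 1/(a + 5)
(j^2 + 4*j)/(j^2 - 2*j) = (j + 4)/(j - 2)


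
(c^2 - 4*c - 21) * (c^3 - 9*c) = c^5 - 4*c^4 - 30*c^3 + 36*c^2 + 189*c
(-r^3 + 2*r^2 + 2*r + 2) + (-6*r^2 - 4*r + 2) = -r^3 - 4*r^2 - 2*r + 4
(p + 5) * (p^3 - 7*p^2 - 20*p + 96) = p^4 - 2*p^3 - 55*p^2 - 4*p + 480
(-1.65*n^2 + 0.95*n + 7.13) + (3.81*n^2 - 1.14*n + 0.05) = 2.16*n^2 - 0.19*n + 7.18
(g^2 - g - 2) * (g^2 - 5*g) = g^4 - 6*g^3 + 3*g^2 + 10*g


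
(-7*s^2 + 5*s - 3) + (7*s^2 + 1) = 5*s - 2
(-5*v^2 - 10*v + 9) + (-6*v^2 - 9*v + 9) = -11*v^2 - 19*v + 18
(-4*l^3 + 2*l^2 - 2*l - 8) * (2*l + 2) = -8*l^4 - 4*l^3 - 20*l - 16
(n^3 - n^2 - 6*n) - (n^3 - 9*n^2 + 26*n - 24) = 8*n^2 - 32*n + 24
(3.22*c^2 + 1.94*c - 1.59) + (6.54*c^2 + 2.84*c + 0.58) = 9.76*c^2 + 4.78*c - 1.01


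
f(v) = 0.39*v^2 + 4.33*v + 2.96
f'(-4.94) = 0.48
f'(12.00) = 13.69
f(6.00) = 42.98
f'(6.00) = 9.01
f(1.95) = 12.89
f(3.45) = 22.54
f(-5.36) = -9.04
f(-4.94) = -8.91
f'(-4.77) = 0.61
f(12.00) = 111.08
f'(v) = 0.78*v + 4.33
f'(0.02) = 4.35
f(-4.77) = -8.82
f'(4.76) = 8.04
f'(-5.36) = 0.15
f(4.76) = 32.41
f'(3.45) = 7.02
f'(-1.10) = 3.47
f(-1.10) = -1.33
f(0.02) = 3.05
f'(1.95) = 5.85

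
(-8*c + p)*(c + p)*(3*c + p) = -24*c^3 - 29*c^2*p - 4*c*p^2 + p^3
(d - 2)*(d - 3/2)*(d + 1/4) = d^3 - 13*d^2/4 + 17*d/8 + 3/4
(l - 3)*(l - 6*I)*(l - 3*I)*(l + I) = l^4 - 3*l^3 - 8*I*l^3 - 9*l^2 + 24*I*l^2 + 27*l - 18*I*l + 54*I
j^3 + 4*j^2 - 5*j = j*(j - 1)*(j + 5)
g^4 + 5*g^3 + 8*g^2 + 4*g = g*(g + 1)*(g + 2)^2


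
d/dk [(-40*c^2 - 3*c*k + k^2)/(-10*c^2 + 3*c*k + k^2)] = 6*c/(4*c^2 - 4*c*k + k^2)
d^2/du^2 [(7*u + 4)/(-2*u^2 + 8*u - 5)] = 4*(-8*(u - 2)^2*(7*u + 4) + 3*(7*u - 8)*(2*u^2 - 8*u + 5))/(2*u^2 - 8*u + 5)^3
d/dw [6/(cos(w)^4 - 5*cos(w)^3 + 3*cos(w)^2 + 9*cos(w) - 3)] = 6*(4*cos(w)^3 - 15*cos(w)^2 + 6*cos(w) + 9)*sin(w)/(cos(w)^4 - 5*cos(w)^3 + 3*cos(w)^2 + 9*cos(w) - 3)^2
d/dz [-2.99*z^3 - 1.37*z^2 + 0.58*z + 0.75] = -8.97*z^2 - 2.74*z + 0.58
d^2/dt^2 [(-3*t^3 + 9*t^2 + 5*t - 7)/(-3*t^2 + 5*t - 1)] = 6*(-38*t^3 + 75*t^2 - 87*t + 40)/(27*t^6 - 135*t^5 + 252*t^4 - 215*t^3 + 84*t^2 - 15*t + 1)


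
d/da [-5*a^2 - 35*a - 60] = -10*a - 35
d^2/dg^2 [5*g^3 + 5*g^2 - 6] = 30*g + 10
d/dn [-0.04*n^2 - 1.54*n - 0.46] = -0.08*n - 1.54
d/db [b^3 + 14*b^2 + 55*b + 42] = 3*b^2 + 28*b + 55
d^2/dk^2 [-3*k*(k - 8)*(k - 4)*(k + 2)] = -36*k^2 + 180*k - 48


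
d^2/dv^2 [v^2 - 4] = 2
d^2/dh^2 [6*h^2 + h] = 12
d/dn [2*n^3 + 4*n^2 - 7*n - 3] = 6*n^2 + 8*n - 7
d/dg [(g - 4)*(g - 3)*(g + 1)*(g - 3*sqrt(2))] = 4*g^3 - 18*g^2 - 9*sqrt(2)*g^2 + 10*g + 36*sqrt(2)*g - 15*sqrt(2) + 12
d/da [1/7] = 0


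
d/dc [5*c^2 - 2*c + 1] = 10*c - 2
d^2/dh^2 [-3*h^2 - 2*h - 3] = -6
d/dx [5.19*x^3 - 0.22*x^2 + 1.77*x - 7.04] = 15.57*x^2 - 0.44*x + 1.77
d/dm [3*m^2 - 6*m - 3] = 6*m - 6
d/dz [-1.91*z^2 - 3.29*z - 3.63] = -3.82*z - 3.29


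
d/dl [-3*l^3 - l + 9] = -9*l^2 - 1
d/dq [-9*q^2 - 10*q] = -18*q - 10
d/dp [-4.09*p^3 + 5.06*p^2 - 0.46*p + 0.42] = -12.27*p^2 + 10.12*p - 0.46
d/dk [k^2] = 2*k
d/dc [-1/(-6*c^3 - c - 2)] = (-18*c^2 - 1)/(6*c^3 + c + 2)^2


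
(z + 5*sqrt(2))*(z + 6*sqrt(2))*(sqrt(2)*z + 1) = sqrt(2)*z^3 + 23*z^2 + 71*sqrt(2)*z + 60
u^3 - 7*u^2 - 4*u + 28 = (u - 7)*(u - 2)*(u + 2)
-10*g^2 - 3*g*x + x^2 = (-5*g + x)*(2*g + x)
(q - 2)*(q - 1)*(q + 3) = q^3 - 7*q + 6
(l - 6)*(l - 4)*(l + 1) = l^3 - 9*l^2 + 14*l + 24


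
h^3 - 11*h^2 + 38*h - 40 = (h - 5)*(h - 4)*(h - 2)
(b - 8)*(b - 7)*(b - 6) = b^3 - 21*b^2 + 146*b - 336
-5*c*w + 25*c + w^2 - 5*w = (-5*c + w)*(w - 5)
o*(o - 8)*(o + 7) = o^3 - o^2 - 56*o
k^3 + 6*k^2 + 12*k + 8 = (k + 2)^3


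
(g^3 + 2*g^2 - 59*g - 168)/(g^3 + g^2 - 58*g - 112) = (g + 3)/(g + 2)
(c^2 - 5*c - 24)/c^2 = 1 - 5/c - 24/c^2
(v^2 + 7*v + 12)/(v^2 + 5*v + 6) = (v + 4)/(v + 2)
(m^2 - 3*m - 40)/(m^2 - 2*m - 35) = (m - 8)/(m - 7)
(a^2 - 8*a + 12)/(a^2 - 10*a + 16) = (a - 6)/(a - 8)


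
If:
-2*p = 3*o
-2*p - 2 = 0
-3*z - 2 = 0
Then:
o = 2/3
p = -1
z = -2/3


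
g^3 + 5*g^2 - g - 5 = (g - 1)*(g + 1)*(g + 5)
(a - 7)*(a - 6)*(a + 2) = a^3 - 11*a^2 + 16*a + 84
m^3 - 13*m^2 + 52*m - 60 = (m - 6)*(m - 5)*(m - 2)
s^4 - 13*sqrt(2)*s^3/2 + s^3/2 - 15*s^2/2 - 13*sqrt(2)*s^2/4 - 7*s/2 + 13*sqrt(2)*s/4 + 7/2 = (s - 1/2)*(s + 1)*(s - 7*sqrt(2))*(s + sqrt(2)/2)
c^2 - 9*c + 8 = (c - 8)*(c - 1)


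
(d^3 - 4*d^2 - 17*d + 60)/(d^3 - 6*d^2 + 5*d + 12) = (d^2 - d - 20)/(d^2 - 3*d - 4)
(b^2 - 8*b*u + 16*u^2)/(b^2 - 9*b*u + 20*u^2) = (-b + 4*u)/(-b + 5*u)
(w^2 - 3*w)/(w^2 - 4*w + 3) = w/(w - 1)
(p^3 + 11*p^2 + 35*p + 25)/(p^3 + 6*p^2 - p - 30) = (p^2 + 6*p + 5)/(p^2 + p - 6)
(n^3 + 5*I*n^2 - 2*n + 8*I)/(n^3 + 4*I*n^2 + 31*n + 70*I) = (n^2 + 3*I*n + 4)/(n^2 + 2*I*n + 35)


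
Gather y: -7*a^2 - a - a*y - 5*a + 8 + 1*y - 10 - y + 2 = -7*a^2 - a*y - 6*a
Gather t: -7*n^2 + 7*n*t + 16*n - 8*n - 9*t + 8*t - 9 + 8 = -7*n^2 + 8*n + t*(7*n - 1) - 1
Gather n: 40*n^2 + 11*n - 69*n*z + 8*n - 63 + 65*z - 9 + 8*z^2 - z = 40*n^2 + n*(19 - 69*z) + 8*z^2 + 64*z - 72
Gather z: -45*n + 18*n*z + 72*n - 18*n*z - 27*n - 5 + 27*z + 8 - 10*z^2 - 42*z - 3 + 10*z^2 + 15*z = 0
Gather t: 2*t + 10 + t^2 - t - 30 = t^2 + t - 20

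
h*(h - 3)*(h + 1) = h^3 - 2*h^2 - 3*h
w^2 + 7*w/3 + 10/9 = (w + 2/3)*(w + 5/3)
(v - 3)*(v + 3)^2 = v^3 + 3*v^2 - 9*v - 27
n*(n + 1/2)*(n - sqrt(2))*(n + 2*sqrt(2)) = n^4 + n^3/2 + sqrt(2)*n^3 - 4*n^2 + sqrt(2)*n^2/2 - 2*n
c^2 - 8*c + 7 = (c - 7)*(c - 1)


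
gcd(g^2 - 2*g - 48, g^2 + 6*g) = g + 6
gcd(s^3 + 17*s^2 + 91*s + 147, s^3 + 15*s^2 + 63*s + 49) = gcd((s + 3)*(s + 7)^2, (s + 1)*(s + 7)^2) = s^2 + 14*s + 49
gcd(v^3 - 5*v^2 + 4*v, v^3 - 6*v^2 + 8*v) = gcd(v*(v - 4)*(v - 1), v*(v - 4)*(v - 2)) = v^2 - 4*v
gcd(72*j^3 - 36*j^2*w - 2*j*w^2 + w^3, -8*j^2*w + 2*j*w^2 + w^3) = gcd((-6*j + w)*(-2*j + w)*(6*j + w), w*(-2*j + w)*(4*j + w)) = -2*j + w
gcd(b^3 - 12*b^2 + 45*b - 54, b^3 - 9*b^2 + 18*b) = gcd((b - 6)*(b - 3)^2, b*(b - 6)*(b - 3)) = b^2 - 9*b + 18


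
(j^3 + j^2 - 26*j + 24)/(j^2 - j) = j + 2 - 24/j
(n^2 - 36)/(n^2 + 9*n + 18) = (n - 6)/(n + 3)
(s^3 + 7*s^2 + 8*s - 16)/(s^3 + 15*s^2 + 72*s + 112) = (s - 1)/(s + 7)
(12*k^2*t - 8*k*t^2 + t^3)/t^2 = 12*k^2/t - 8*k + t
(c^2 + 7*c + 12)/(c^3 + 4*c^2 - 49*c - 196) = (c + 3)/(c^2 - 49)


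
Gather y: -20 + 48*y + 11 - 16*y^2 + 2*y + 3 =-16*y^2 + 50*y - 6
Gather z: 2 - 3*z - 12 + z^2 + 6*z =z^2 + 3*z - 10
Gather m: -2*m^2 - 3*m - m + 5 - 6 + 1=-2*m^2 - 4*m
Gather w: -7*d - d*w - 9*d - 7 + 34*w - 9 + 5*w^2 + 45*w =-16*d + 5*w^2 + w*(79 - d) - 16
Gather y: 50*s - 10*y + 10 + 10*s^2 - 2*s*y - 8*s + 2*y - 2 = 10*s^2 + 42*s + y*(-2*s - 8) + 8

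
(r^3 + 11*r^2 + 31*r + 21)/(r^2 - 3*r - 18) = (r^2 + 8*r + 7)/(r - 6)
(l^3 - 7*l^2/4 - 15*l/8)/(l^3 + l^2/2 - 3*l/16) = 2*(2*l - 5)/(4*l - 1)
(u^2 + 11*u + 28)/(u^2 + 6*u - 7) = (u + 4)/(u - 1)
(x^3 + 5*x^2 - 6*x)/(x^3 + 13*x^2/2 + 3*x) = 2*(x - 1)/(2*x + 1)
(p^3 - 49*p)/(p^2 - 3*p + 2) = p*(p^2 - 49)/(p^2 - 3*p + 2)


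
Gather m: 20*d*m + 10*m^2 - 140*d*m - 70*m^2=-120*d*m - 60*m^2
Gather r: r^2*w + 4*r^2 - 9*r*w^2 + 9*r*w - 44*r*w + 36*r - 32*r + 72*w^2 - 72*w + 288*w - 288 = r^2*(w + 4) + r*(-9*w^2 - 35*w + 4) + 72*w^2 + 216*w - 288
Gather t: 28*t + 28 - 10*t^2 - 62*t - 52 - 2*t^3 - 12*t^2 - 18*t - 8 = -2*t^3 - 22*t^2 - 52*t - 32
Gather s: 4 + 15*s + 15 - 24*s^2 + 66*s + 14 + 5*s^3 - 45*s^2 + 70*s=5*s^3 - 69*s^2 + 151*s + 33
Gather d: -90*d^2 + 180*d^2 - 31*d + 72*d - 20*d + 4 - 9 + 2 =90*d^2 + 21*d - 3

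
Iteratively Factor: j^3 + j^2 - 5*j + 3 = (j - 1)*(j^2 + 2*j - 3) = (j - 1)*(j + 3)*(j - 1)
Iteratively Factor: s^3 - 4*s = (s - 2)*(s^2 + 2*s) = s*(s - 2)*(s + 2)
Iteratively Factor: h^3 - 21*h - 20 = (h - 5)*(h^2 + 5*h + 4) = (h - 5)*(h + 1)*(h + 4)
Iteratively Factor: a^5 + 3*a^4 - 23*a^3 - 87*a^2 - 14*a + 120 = (a + 4)*(a^4 - a^3 - 19*a^2 - 11*a + 30) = (a + 2)*(a + 4)*(a^3 - 3*a^2 - 13*a + 15) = (a - 5)*(a + 2)*(a + 4)*(a^2 + 2*a - 3) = (a - 5)*(a + 2)*(a + 3)*(a + 4)*(a - 1)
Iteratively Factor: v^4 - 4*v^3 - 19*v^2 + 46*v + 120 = (v + 3)*(v^3 - 7*v^2 + 2*v + 40) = (v + 2)*(v + 3)*(v^2 - 9*v + 20) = (v - 5)*(v + 2)*(v + 3)*(v - 4)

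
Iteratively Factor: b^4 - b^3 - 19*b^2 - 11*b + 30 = (b + 2)*(b^3 - 3*b^2 - 13*b + 15) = (b - 1)*(b + 2)*(b^2 - 2*b - 15) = (b - 5)*(b - 1)*(b + 2)*(b + 3)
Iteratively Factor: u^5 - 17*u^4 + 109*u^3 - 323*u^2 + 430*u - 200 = (u - 5)*(u^4 - 12*u^3 + 49*u^2 - 78*u + 40) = (u - 5)*(u - 2)*(u^3 - 10*u^2 + 29*u - 20) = (u - 5)*(u - 4)*(u - 2)*(u^2 - 6*u + 5) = (u - 5)*(u - 4)*(u - 2)*(u - 1)*(u - 5)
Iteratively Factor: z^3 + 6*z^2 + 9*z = (z + 3)*(z^2 + 3*z) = z*(z + 3)*(z + 3)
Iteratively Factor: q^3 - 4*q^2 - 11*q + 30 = (q + 3)*(q^2 - 7*q + 10) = (q - 5)*(q + 3)*(q - 2)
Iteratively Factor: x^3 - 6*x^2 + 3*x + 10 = (x + 1)*(x^2 - 7*x + 10) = (x - 5)*(x + 1)*(x - 2)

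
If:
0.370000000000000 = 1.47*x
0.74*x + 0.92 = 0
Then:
No Solution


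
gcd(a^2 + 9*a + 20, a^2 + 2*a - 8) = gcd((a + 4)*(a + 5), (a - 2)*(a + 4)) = a + 4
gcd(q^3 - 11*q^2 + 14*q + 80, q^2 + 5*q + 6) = q + 2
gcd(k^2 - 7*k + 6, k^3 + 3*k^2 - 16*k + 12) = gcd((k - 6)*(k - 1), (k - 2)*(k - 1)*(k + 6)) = k - 1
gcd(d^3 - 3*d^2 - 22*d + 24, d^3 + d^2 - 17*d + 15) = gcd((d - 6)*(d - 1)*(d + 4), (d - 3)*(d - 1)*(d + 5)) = d - 1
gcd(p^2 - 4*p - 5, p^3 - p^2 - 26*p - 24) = p + 1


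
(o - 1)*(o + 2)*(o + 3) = o^3 + 4*o^2 + o - 6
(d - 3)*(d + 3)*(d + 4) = d^3 + 4*d^2 - 9*d - 36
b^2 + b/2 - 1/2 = (b - 1/2)*(b + 1)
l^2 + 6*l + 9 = (l + 3)^2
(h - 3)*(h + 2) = h^2 - h - 6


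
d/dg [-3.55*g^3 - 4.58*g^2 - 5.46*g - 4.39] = -10.65*g^2 - 9.16*g - 5.46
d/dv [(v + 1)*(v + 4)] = 2*v + 5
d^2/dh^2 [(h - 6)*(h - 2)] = 2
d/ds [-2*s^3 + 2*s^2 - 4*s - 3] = -6*s^2 + 4*s - 4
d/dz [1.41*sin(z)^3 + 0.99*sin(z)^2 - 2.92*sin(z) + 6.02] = (4.23*sin(z)^2 + 1.98*sin(z) - 2.92)*cos(z)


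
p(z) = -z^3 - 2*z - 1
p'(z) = -3*z^2 - 2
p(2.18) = -15.72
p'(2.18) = -16.26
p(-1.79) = 8.32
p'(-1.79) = -11.61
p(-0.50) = 0.12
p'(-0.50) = -2.75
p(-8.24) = 574.96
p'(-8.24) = -205.69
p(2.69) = -25.85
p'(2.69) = -23.71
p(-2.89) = 28.92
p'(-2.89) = -27.06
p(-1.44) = 4.87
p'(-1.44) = -8.22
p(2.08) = -14.16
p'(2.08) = -14.98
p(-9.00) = 746.00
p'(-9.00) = -245.00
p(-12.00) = 1751.00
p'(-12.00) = -434.00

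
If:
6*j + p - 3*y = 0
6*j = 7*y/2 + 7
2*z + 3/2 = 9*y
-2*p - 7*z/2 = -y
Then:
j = 2471/1320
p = -1673/220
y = 133/110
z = 258/55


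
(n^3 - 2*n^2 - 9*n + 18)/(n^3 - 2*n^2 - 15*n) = (n^2 - 5*n + 6)/(n*(n - 5))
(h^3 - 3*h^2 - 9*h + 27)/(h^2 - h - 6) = (h^2 - 9)/(h + 2)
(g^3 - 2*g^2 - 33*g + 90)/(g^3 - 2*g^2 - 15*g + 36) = (g^2 + g - 30)/(g^2 + g - 12)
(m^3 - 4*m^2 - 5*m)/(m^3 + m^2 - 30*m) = (m + 1)/(m + 6)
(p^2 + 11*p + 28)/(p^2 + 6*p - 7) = (p + 4)/(p - 1)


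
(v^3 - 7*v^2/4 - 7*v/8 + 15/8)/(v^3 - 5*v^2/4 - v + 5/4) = (v - 3/2)/(v - 1)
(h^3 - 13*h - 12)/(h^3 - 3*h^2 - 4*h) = (h + 3)/h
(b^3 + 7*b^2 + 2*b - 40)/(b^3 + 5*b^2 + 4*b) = (b^2 + 3*b - 10)/(b*(b + 1))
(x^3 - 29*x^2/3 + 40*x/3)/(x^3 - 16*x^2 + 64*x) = (x - 5/3)/(x - 8)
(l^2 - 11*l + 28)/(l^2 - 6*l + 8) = (l - 7)/(l - 2)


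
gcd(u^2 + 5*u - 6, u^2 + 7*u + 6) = u + 6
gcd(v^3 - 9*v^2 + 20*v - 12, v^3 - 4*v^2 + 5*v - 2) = v^2 - 3*v + 2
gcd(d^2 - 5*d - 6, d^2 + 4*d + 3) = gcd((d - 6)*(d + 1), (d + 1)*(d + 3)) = d + 1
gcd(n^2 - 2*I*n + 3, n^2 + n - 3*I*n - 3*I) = n - 3*I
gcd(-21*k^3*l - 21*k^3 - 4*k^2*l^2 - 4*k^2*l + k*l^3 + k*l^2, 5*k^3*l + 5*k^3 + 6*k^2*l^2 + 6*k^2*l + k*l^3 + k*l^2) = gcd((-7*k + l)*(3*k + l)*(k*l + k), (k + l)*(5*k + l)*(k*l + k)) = k*l + k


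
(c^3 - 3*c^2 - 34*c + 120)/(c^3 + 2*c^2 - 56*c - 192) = (c^2 - 9*c + 20)/(c^2 - 4*c - 32)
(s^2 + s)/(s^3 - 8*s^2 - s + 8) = s/(s^2 - 9*s + 8)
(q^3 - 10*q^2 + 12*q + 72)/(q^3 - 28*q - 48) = (q - 6)/(q + 4)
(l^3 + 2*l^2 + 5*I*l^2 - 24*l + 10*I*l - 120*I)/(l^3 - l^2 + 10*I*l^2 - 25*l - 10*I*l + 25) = (l^2 + 2*l - 24)/(l^2 + l*(-1 + 5*I) - 5*I)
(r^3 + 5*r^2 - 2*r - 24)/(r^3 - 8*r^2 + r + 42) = (r^3 + 5*r^2 - 2*r - 24)/(r^3 - 8*r^2 + r + 42)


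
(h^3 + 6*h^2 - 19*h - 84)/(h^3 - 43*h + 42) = (h^2 - h - 12)/(h^2 - 7*h + 6)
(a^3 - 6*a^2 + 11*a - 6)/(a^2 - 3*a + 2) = a - 3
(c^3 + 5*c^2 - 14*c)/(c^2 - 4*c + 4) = c*(c + 7)/(c - 2)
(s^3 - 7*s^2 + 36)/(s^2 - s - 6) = s - 6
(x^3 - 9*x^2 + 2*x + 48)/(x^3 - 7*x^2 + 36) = (x - 8)/(x - 6)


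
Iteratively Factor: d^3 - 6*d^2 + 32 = (d - 4)*(d^2 - 2*d - 8) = (d - 4)^2*(d + 2)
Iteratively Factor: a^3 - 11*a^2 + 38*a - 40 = (a - 5)*(a^2 - 6*a + 8) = (a - 5)*(a - 4)*(a - 2)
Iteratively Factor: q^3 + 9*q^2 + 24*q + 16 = (q + 1)*(q^2 + 8*q + 16) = (q + 1)*(q + 4)*(q + 4)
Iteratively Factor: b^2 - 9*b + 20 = (b - 5)*(b - 4)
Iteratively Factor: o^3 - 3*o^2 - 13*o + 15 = (o - 1)*(o^2 - 2*o - 15) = (o - 1)*(o + 3)*(o - 5)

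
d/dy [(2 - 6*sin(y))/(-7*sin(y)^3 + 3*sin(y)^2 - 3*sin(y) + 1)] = 12*(-7*sin(y)^2 + 5*sin(y) - 1)*sin(y)*cos(y)/(7*sin(y)^3 - 3*sin(y)^2 + 3*sin(y) - 1)^2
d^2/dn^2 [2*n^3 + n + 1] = 12*n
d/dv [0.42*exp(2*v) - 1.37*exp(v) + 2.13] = (0.84*exp(v) - 1.37)*exp(v)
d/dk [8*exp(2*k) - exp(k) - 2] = (16*exp(k) - 1)*exp(k)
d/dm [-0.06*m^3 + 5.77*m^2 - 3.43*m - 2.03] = -0.18*m^2 + 11.54*m - 3.43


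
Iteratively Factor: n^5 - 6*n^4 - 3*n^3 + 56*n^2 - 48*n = (n)*(n^4 - 6*n^3 - 3*n^2 + 56*n - 48) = n*(n - 4)*(n^3 - 2*n^2 - 11*n + 12) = n*(n - 4)*(n - 1)*(n^2 - n - 12) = n*(n - 4)*(n - 1)*(n + 3)*(n - 4)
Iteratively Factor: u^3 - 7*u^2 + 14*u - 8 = (u - 1)*(u^2 - 6*u + 8) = (u - 2)*(u - 1)*(u - 4)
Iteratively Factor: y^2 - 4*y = (y - 4)*(y)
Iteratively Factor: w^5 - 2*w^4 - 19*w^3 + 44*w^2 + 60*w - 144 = (w + 4)*(w^4 - 6*w^3 + 5*w^2 + 24*w - 36) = (w + 2)*(w + 4)*(w^3 - 8*w^2 + 21*w - 18) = (w - 3)*(w + 2)*(w + 4)*(w^2 - 5*w + 6) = (w - 3)*(w - 2)*(w + 2)*(w + 4)*(w - 3)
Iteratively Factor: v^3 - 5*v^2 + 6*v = (v - 2)*(v^2 - 3*v) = (v - 3)*(v - 2)*(v)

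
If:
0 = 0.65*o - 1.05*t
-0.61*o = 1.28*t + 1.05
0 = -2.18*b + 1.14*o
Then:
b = -0.39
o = -0.75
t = -0.46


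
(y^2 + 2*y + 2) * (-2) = -2*y^2 - 4*y - 4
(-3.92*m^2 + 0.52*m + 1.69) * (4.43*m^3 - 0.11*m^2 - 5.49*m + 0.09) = -17.3656*m^5 + 2.7348*m^4 + 28.9503*m^3 - 3.3935*m^2 - 9.2313*m + 0.1521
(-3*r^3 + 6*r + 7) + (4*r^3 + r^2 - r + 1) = r^3 + r^2 + 5*r + 8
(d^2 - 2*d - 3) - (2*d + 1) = d^2 - 4*d - 4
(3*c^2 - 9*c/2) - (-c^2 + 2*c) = 4*c^2 - 13*c/2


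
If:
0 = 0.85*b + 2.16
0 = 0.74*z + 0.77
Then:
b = -2.54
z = -1.04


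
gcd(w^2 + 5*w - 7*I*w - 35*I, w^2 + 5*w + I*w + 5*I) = w + 5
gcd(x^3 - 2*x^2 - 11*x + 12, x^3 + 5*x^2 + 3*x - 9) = x^2 + 2*x - 3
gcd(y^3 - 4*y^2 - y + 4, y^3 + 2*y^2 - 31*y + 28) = y^2 - 5*y + 4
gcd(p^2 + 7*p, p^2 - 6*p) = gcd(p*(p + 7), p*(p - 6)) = p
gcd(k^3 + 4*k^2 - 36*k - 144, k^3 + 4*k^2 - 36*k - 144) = k^3 + 4*k^2 - 36*k - 144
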